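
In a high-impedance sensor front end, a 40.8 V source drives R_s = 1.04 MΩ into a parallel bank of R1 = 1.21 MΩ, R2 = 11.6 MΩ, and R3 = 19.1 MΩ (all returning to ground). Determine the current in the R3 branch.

Equivalent of the parallel group: R_p = 1.036 MΩ.
V_A = 40.8 × 1.036/2.076 = 20.36 V.
Branch current I = V_A/R3 = 20.36/19.1 = 1.066 µA.

I ≈ 1.07 µA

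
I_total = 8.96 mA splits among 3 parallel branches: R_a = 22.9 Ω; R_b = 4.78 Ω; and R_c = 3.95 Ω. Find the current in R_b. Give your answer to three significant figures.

I ≈ 3.70 mA

Conductances: ΣG = 1/22.9 + 1/4.78 + 1/3.95 = 0.5060 (1/Ω).
Current divider: I(R_b) = I_total · G_k/ΣG = 8.96 × (0.2092/0.5060) = 8.96 × 0.4134 = 3.704 mA.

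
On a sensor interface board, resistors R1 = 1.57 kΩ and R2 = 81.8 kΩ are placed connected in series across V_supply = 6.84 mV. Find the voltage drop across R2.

V ≈ 6.71 mV

Total series resistance ΣR = 1.57 + 81.8 = 83.37 kΩ.
V = V_supply · R/ΣR = 6.84 × 0.9812 = 6.711 mV.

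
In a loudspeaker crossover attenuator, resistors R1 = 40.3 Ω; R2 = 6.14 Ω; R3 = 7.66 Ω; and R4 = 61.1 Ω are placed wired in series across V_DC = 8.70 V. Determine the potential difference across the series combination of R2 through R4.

ΣR = 40.3 + 6.14 + 7.66 + 61.1 = 115.2 Ω.
R_{R2..R4} = 6.14 + 7.66 + 61.1 = 74.90 Ω.
V = V_DC · R/ΣR = 8.70 × 0.6502 = 5.657 V.

V ≈ 5.66 V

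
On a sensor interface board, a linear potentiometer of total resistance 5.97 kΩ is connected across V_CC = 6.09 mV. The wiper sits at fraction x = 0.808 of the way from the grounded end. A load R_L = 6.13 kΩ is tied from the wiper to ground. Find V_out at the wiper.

Lower segment x·R_p = 4.824 kΩ; upper segment (1−x)·R_p = 1.146 kΩ.
Lower segment in parallel with the load: 4.824 ‖ 6.13 = 2.699 kΩ.
V_out = 6.09 × 2.699/(1.146 + 2.699) = 4.275 mV.

V_out ≈ 4.27 mV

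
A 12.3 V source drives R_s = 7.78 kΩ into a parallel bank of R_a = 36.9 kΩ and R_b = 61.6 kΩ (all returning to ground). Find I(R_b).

I ≈ 0.149 mA

Combine the parallel branches: R_p = (1/36.9 + 1/61.6)⁻¹ = 23.08 kΩ.
Node voltage V_A = V_CC · R_p/(R_s + R_p) = 12.3 × 0.7479 = 9.199 V.
Branch current I = V_A/R_b = 9.199/61.6 = 0.1493 mA.
(Equivalently: I_total = 0.3986 mA, then current-divider fraction G_k/ΣG = 0.3746.)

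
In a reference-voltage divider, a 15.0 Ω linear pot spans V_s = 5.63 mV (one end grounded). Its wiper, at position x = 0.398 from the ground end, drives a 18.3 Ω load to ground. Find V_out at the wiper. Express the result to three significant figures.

V_out ≈ 1.87 mV

Split the track: R_lower = x·R_p = 5.970 Ω, R_upper = (1−x)·R_p = 9.030 Ω.
Lower segment in parallel with the load: 5.970 ‖ 18.3 = 4.501 Ω.
V_out = 5.63 × 4.501/(9.030 + 4.501) = 1.873 mV.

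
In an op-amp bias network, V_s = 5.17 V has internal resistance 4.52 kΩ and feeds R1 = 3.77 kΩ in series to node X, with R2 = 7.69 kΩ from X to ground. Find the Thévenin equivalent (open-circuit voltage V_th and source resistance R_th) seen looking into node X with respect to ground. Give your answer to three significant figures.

R1' = 4.52 + 3.77 = 8.290 kΩ (source resistance + R1).
V_th is the unloaded tap voltage: V_s · R2/(R1'+R2) = 5.17 × 0.4812 = 2.488 V.
Looking into X with the source shorted: R_th = R1'·R2/(R1'+R2) = 8.290 × 7.69/15.98 = 3.989 kΩ.

V_th ≈ 2.49 V, R_th ≈ 3.99 kΩ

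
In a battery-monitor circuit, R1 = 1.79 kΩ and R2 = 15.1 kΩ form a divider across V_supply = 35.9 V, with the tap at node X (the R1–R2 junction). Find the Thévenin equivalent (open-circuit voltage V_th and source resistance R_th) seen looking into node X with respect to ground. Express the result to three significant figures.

Open-circuit (no load on X): V_th = V_supply · R2/(R1 + R2) = 35.9 × 15.1/(1.790 + 15.1) = 32.10 V.
Zeroing V_supply shorts the top of R1 to ground, so R_th = R1 ‖ R2 = 1.600 kΩ.

V_th ≈ 32.1 V, R_th ≈ 1.60 kΩ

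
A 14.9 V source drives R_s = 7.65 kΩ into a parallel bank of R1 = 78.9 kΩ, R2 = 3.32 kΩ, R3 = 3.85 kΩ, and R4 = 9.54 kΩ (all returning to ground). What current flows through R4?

I ≈ 0.252 mA

Parallel bank: R_p = 1/(1/78.9 + 1/3.32 + 1/3.85 + 1/9.54) = 1.474 kΩ.
Node voltage V_A = V_DC · R_p/(R_s + R_p) = 14.9 × 0.1615 = 2.407 V.
I(R4) = V_A / R4 = 2.407/9.54 = 0.2523 mA.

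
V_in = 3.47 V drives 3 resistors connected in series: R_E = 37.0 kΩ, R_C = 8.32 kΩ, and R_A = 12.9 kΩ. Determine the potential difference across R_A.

V ≈ 0.769 V

Total series resistance ΣR = 37.0 + 8.32 + 12.9 = 58.22 kΩ.
V = V_in · R/ΣR = 3.47 × 0.2216 = 0.7689 V.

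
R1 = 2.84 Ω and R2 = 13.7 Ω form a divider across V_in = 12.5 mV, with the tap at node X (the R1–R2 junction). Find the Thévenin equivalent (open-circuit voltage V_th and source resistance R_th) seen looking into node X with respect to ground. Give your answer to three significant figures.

With X open, the divider is unloaded: V_th = 12.5 × 13.7/16.54 = 10.35 mV.
Zeroing V_in shorts the top of R1 to ground, so R_th = R1 ‖ R2 = 2.352 Ω.

V_th ≈ 10.4 mV, R_th ≈ 2.35 Ω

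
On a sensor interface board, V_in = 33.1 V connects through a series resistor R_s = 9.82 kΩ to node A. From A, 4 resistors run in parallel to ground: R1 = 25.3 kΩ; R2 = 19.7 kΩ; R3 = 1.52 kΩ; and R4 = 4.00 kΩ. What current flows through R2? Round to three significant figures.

Parallel bank: R_p = 1/(1/25.3 + 1/19.7 + 1/1.52 + 1/4.00) = 1.002 kΩ.
Node voltage V_A = V_in · R_p/(R_s + R_p) = 33.1 × 0.09257 = 3.064 V.
Branch current I = V_A/R2 = 3.064/19.7 = 0.1555 mA.

I ≈ 0.156 mA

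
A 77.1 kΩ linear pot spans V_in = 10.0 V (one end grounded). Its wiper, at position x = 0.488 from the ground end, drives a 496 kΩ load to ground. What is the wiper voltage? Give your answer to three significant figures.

V_out ≈ 4.70 V

Lower segment x·R_p = 37.62 kΩ; upper segment (1−x)·R_p = 39.48 kΩ.
(x·R_p) ‖ R_L = 34.97 kΩ.
Loaded-divider output: V_out = 10.0 × 0.4698 = 4.698 V.
(Unloaded: V_out = x·V_in = 4.88 V.)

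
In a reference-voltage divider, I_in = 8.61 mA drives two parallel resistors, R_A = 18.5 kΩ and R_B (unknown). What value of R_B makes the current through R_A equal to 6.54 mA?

R_B ≈ 58.4 kΩ

In a two-way split, I_A/I_in = R_B/(R_A + R_B).
With f = 0.7596, R_B = R_A · f/(1−f) = 18.5 × 3.159 = 58.45 kΩ.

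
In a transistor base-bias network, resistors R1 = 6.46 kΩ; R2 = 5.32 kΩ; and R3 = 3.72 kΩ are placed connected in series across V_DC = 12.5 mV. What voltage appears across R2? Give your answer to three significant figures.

V ≈ 4.29 mV

Total series resistance ΣR = 6.46 + 5.32 + 3.72 = 15.50 kΩ.
V = V_DC · R/ΣR = 12.5 × 0.3432 = 4.290 mV.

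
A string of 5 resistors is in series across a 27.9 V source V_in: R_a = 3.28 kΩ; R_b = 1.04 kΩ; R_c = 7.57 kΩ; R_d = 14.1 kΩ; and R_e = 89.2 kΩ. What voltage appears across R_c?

ΣR = 3.28 + 1.04 + 7.57 + 14.1 + 89.2 = 115.2 kΩ.
V = V_in · R/ΣR = 27.9 × 0.06572 = 1.834 V.

V ≈ 1.83 V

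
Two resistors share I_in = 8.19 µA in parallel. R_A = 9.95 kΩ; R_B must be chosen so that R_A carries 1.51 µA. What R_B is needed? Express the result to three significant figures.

Two-branch current divider: I_A = I_in · R_B/(R_A + R_B).
1.51/8.19 = R_B/(R_A + R_B) → R_B = R_A · (0.1844)/(1 − 0.1844) = 9.95 × 0.2260 = 2.249 kΩ.

R_B ≈ 2.25 kΩ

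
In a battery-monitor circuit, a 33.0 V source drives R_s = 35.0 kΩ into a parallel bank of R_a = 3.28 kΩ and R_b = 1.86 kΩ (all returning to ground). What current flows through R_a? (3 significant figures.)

Parallel bank: R_p = 1/(1/3.28 + 1/1.86) = 1.187 kΩ.
V_A by voltage divider: V_A = 33.0 × 1.187/(35.0 + 1.187) = 1.082 V.
Branch current I = V_A/R_a = 1.082/3.28 = 0.3300 mA.

I ≈ 0.330 mA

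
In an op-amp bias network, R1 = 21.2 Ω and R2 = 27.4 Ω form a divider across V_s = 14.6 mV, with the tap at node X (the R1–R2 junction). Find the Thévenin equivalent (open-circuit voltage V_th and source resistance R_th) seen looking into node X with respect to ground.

V_th ≈ 8.23 mV, R_th ≈ 12.0 Ω

With X open, the divider is unloaded: V_th = 14.6 × 27.4/48.60 = 8.231 mV.
Looking into X with the source shorted: R_th = R1·R2/(R1+R2) = 21.20 × 27.4/48.60 = 11.95 Ω.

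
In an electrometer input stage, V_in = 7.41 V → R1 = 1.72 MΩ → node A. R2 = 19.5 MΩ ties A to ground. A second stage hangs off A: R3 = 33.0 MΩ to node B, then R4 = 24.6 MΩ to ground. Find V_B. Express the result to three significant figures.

V_B ≈ 2.83 V

The second stage (R3 + R4 = 57.60 MΩ) loads node A in parallel with R2.
Effective lower resistance at A: R2 ‖ 57.60 = 14.57 MΩ.
V_A = 7.41 × 14.57/(1.72 + 14.57) = 6.628 V.
Stage 2 is unloaded, so V_B = V_A · R4/(R3+R4) = 6.628 × 24.6/57.60 = 2.831 V.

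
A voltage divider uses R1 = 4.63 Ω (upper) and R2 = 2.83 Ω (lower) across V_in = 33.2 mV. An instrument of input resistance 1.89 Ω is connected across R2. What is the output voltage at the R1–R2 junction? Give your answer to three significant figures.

V_out ≈ 6.53 mV

The load sits in parallel with R2, giving an effective lower resistance R2' = R2·R_L/(R2+R_L) = 1.133 Ω.
Now apply the divider: V_out = 33.2 × 0.1966 = 6.528 mV.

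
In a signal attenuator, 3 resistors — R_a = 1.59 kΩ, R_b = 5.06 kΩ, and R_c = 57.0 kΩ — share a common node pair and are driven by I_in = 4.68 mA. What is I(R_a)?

I ≈ 3.49 mA

Total conductance ΣG = 1/1.59 + 1/5.06 + 1/57.0 = 0.8441 (units of 1/kΩ).
R_a takes the fraction G_k/ΣG = 0.6289/0.8441 = 0.7451, so I = 4.68 × 0.7451 = 3.487 mA.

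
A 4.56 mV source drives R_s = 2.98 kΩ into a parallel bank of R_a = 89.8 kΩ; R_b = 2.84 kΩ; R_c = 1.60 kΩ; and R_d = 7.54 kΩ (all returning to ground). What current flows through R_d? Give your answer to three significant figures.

Parallel bank: R_p = 1/(1/89.8 + 1/2.84 + 1/1.60 + 1/7.54) = 0.8922 kΩ.
V_A = 4.56 × 0.8922/3.872 = 1.051 mV.
Branch current I = V_A/R_d = 1.051/7.54 = 0.1393 µA.

I ≈ 0.139 µA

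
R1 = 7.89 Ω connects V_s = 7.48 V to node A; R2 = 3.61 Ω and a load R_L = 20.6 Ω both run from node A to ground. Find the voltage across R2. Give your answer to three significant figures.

V_out ≈ 2.10 V

R2 ‖ R_L = (3.61 × 20.6)/(3.61 + 20.6) = 3.072 Ω.
Voltage divider with the loaded lower leg: V_out = 7.48 × 3.072/(7.89 + 3.072) = 7.48 × 0.2802 = 2.096 V.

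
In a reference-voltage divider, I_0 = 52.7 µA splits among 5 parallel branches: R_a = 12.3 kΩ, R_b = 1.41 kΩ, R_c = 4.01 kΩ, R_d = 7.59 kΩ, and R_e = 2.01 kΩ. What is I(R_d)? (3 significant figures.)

I ≈ 4.16 µA

ΣG = 1/12.3 + 1/1.41 + 1/4.01 + 1/7.59 + 1/2.01 = 1.669.
Current divider: I(R_d) = I_0 · G_k/ΣG = 52.7 × (0.1318/1.669) = 52.7 × 0.07893 = 4.160 µA.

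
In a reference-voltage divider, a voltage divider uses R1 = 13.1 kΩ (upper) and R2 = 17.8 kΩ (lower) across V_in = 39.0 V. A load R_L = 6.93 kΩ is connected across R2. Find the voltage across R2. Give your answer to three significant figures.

V_out ≈ 10.8 V

R2 ‖ R_L = (17.8 × 6.93)/(17.8 + 6.93) = 4.988 kΩ.
Voltage divider with the loaded lower leg: V_out = 39.0 × 4.988/(13.1 + 4.988) = 39.0 × 0.2758 = 10.75 V.
(Unloaded it would be 22.5 V; the load pulls it down.)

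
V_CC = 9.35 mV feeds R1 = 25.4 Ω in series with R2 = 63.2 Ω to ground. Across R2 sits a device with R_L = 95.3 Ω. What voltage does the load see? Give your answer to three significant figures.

V_out ≈ 5.60 mV

First combine the lower leg with the load: R2 ‖ R_L = 38.00 Ω.
Voltage divider with the loaded lower leg: V_out = 9.35 × 38.00/(25.4 + 38.00) = 9.35 × 0.5994 = 5.604 mV.
(Unloaded it would be 6.67 mV; the load pulls it down.)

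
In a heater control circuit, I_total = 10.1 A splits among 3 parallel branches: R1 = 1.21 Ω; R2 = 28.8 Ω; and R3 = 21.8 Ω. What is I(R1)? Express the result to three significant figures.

Conductances: ΣG = 1/1.21 + 1/28.8 + 1/21.8 = 0.9070 (1/Ω).
By the current-divider rule, I = I_total · G_k/ΣG = 10.1 × 0.9111 = 9.203 A.

I ≈ 9.20 A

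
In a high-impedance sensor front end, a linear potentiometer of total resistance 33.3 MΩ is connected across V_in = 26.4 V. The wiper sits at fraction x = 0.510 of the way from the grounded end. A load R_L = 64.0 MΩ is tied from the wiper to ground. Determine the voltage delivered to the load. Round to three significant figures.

Split the track: R_lower = x·R_p = 16.98 MΩ, R_upper = (1−x)·R_p = 16.32 MΩ.
R_L loads the lower segment: effective lower R = 13.42 MΩ.
Then V_out = V_in · 13.42/(16.32 + 13.42) = 11.91 V.
(Unloaded: V_out = x·V_in = 13.5 V.)

V_out ≈ 11.9 V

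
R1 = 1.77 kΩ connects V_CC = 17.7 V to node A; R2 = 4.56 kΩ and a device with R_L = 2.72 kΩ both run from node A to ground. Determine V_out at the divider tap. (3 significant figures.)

V_out ≈ 8.68 V

The load sits in parallel with R2, giving an effective lower resistance R2' = R2·R_L/(R2+R_L) = 1.704 kΩ.
Now apply the divider: V_out = 17.7 × 0.4905 = 8.681 V.
(Unloaded it would be 12.8 V; the load pulls it down.)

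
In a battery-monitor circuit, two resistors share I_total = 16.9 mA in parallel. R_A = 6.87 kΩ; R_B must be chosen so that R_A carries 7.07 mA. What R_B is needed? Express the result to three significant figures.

The fraction through R_A equals R_B/(R_A+R_B).
With f = 0.4183, R_B = R_A · f/(1−f) = 6.87 × 0.7192 = 4.941 kΩ.

R_B ≈ 4.94 kΩ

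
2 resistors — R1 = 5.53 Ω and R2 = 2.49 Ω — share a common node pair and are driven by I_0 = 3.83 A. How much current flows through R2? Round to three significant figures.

For two parallel branches, I_k = I_0 · (other R)/(sum of R).
I(R2) = 3.83 × 5.53/(5.53 + 2.49) = 3.83 × 0.6895 = 2.641 A.

I ≈ 2.64 A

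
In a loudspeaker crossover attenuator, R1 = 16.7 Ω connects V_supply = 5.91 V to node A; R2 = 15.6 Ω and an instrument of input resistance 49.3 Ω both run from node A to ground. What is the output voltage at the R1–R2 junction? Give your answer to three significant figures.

V_out ≈ 2.45 V

First combine the lower leg with the load: R2 ‖ R_L = 11.85 Ω.
Then V_out = V_supply · R2'/(R1 + R2') = 5.91 × 11.85/28.55 = 2.453 V.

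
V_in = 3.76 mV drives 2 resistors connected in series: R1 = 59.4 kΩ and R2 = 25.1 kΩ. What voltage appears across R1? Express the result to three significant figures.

V ≈ 2.64 mV

Series total: ΣR = 59.4 + 25.1 = 84.50 kΩ.
Voltage divider: V = V_in · (59.40 / 84.50) = 3.76 × 0.7030 = 2.643 mV.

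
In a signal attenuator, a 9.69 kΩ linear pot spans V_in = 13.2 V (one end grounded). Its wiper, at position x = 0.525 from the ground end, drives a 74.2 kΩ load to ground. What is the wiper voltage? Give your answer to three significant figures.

The pot divides into 4.603 kΩ above the wiper and 5.087 kΩ below.
Lower segment in parallel with the load: 5.087 ‖ 74.2 = 4.761 kΩ.
Loaded-divider output: V_out = 13.2 × 0.5084 = 6.711 V.

V_out ≈ 6.71 V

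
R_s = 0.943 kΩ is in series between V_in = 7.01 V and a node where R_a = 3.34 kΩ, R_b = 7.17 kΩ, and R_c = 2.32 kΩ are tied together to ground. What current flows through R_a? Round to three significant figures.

I ≈ 1.15 mA

Combine the parallel branches: R_p = (1/3.34 + 1/7.17 + 1/2.32)⁻¹ = 1.150 kΩ.
V_A = 7.01 × 1.150/2.093 = 3.851 V.
I(R_a) = V_A / R_a = 3.851/3.34 = 1.153 mA.
(Equivalently: I_total = 3.350 mA, then current-divider fraction G_k/ΣG = 0.3442.)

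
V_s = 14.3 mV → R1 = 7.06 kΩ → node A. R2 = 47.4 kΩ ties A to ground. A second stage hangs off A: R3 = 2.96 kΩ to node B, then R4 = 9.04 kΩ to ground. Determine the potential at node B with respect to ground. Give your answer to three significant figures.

Node A sees R2 in parallel with the series input of stage 2, R3 + R4 = 12.00 kΩ.
Effective lower resistance at A: R2 ‖ 12.00 = 9.576 kΩ.
First divider: V_A = V_s · 9.576/(7.06 + 9.576) = 8.231 mV.
V_B = V_A × 0.7533 = 6.201 mV.

V_B ≈ 6.20 mV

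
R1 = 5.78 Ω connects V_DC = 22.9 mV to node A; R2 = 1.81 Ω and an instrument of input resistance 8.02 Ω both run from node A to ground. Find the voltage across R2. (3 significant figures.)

V_out ≈ 4.66 mV

The load sits in parallel with R2, giving an effective lower resistance R2' = R2·R_L/(R2+R_L) = 1.477 Ω.
Now apply the divider: V_out = 22.9 × 0.2035 = 4.660 mV.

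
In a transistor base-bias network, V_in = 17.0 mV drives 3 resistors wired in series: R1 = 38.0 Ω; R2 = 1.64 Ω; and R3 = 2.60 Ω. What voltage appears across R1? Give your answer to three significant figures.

Total series resistance ΣR = 38.0 + 1.64 + 2.60 = 42.24 Ω.
V = V_in · R/ΣR = 17.0 × 0.8996 = 15.29 mV.

V ≈ 15.3 mV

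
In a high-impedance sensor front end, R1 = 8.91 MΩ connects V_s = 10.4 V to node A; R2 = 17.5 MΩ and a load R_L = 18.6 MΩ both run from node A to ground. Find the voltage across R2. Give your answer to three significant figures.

V_out ≈ 5.23 V

First combine the lower leg with the load: R2 ‖ R_L = 9.017 MΩ.
Then V_out = V_s · R2'/(R1 + R2') = 10.4 × 9.017/17.93 = 5.231 V.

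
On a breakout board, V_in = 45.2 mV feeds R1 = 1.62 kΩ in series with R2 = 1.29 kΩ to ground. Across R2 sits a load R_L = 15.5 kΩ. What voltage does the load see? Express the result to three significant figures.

First combine the lower leg with the load: R2 ‖ R_L = 1.191 kΩ.
Then V_out = V_in · R2'/(R1 + R2') = 45.2 × 1.191/2.811 = 19.15 mV.

V_out ≈ 19.1 mV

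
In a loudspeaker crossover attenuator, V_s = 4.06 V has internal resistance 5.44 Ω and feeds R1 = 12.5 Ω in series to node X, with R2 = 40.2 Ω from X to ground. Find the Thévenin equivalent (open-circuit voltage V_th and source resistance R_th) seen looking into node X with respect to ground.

V_th ≈ 2.81 V, R_th ≈ 12.4 Ω

R1' = 5.44 + 12.5 = 17.94 Ω (source resistance + R1).
With X open, the divider is unloaded: V_th = 4.06 × 40.2/58.14 = 2.807 V.
With V_s suppressed (replaced by a short), R_th = R1' ‖ R2 = (17.94 × 40.2)/(17.94 + 40.2) = 12.40 Ω.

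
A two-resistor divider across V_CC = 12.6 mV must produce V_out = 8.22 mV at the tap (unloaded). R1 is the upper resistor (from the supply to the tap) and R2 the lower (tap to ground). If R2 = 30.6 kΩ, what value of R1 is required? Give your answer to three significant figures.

R1 ≈ 16.3 kΩ

V_out/V_CC = R2/(R1+R2) = 0.6524.
So R1 = R2 · (V_CC/V_out − 1) = 30.6 × (12.6/8.22 − 1) = 30.6 × 0.5328 = 16.31 kΩ.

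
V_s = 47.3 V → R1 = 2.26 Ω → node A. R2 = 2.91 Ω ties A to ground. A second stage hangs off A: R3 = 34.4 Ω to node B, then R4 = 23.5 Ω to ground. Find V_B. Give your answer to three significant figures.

V_B ≈ 10.6 V

Node A sees R2 in parallel with the series input of stage 2, R3 + R4 = 57.90 Ω.
Effective lower resistance at A: R2 ‖ 57.90 = 2.771 Ω.
So V_A = 47.3 × 0.5508 = 26.05 V.
Then the unloaded second divider: V_B = V_A × R4/(R3+R4) = 26.05 × 0.4059 = 10.57 V.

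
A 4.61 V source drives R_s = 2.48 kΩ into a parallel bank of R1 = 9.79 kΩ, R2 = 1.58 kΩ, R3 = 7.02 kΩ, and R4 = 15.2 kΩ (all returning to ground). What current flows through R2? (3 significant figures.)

Parallel bank: R_p = 1/(1/9.79 + 1/1.58 + 1/7.02 + 1/15.2) = 1.060 kΩ.
V_A = 4.61 × 1.060/3.540 = 1.380 V.
I(R2) = V_A / R2 = 1.380/1.58 = 0.8737 mA.
(Equivalently: I_total = 1.302 mA, then current-divider fraction G_k/ΣG = 0.6710.)

I ≈ 0.874 mA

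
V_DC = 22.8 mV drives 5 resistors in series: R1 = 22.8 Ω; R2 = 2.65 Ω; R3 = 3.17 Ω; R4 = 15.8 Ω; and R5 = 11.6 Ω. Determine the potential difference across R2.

Total series resistance ΣR = 22.8 + 2.65 + 3.17 + 15.8 + 11.6 = 56.02 Ω.
V = V_DC · R/ΣR = 22.8 × 0.04730 = 1.079 mV.

V ≈ 1.08 mV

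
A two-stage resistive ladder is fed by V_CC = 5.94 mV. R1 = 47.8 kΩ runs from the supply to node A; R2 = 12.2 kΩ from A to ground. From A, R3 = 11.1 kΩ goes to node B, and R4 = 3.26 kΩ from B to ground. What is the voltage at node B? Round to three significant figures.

The second stage (R3 + R4 = 14.36 kΩ) loads node A in parallel with R2.
Effective lower resistance at A: R2 ‖ 14.36 = 6.596 kΩ.
First divider: V_A = V_CC · 6.596/(47.8 + 6.596) = 0.7203 mV.
Then the unloaded second divider: V_B = V_A × R4/(R3+R4) = 0.7203 × 0.2270 = 0.1635 mV.

V_B ≈ 0.164 mV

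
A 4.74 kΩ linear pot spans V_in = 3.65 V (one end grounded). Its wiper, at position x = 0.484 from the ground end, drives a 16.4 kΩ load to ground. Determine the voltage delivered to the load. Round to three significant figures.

V_out ≈ 1.65 V

Split the track: R_lower = x·R_p = 2.294 kΩ, R_upper = (1−x)·R_p = 2.446 kΩ.
Lower segment in parallel with the load: 2.294 ‖ 16.4 = 2.013 kΩ.
Then V_out = V_in · 2.013/(2.446 + 2.013) = 1.648 V.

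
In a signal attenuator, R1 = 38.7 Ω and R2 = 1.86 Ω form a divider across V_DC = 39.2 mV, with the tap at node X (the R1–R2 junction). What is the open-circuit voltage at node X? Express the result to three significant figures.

V_th ≈ 1.80 mV

Open-circuit (no load on X): V_th = V_DC · R2/(R1 + R2) = 39.2 × 1.86/(38.70 + 1.86) = 1.798 mV.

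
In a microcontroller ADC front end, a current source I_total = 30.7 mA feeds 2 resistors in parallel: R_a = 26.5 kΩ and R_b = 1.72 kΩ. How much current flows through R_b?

I ≈ 28.8 mA

With just two branches, the current splits inversely with resistance.
So I = 30.7 × 26.5/28.22 = 28.83 mA.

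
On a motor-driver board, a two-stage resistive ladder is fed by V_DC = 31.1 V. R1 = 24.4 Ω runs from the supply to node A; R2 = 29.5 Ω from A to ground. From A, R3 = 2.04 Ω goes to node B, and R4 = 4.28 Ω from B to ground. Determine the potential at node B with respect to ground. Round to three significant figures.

V_B ≈ 3.70 V

Looking into the second stage from A: R3 + R4 = 6.320 Ω appears in parallel with R2.
Effective lower resistance at A: R2 ‖ 6.320 = 5.205 Ω.
So V_A = 31.1 × 0.1758 = 5.468 V.
Then the unloaded second divider: V_B = V_A × R4/(R3+R4) = 5.468 × 0.6772 = 3.703 V.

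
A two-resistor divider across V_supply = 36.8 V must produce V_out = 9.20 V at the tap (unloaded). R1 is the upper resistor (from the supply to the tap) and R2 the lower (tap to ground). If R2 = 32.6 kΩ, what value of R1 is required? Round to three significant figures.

V_out/V_supply = R2/(R1+R2) = 0.2500.
R1 = R2·(1/k − 1) = 32.6 × 3.000 = 97.80 kΩ.

R1 ≈ 97.8 kΩ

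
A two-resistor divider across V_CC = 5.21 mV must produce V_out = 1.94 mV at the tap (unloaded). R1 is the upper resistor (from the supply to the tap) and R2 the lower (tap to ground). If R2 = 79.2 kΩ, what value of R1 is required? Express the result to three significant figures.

Required fraction k = V_out/V_CC = 0.3724.
Rearranging, R1 = R2·(1−k)/k = 79.2 × 1.686 = 133.5 kΩ.

R1 ≈ 133 kΩ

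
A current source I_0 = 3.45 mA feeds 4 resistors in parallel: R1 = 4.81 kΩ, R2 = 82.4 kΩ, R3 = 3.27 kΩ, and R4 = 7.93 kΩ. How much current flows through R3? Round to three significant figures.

Total conductance ΣG = 1/4.81 + 1/82.4 + 1/3.27 + 1/7.93 = 0.6519 (units of 1/kΩ).
Current divider: I(R3) = I_0 · G_k/ΣG = 3.45 × (0.3058/0.6519) = 3.45 × 0.4691 = 1.618 mA.

I ≈ 1.62 mA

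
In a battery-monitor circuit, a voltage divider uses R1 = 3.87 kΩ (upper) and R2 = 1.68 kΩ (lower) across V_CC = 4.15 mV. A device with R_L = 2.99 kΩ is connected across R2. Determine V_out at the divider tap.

First combine the lower leg with the load: R2 ‖ R_L = 1.076 kΩ.
Voltage divider with the loaded lower leg: V_out = 4.15 × 1.076/(3.87 + 1.076) = 4.15 × 0.2175 = 0.9026 mV.

V_out ≈ 0.903 mV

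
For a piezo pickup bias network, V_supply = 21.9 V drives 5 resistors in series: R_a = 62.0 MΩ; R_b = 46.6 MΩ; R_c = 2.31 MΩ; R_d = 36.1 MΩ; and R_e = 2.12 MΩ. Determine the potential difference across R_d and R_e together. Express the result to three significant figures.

V ≈ 5.61 V

ΣR = 62.0 + 46.6 + 2.31 + 36.1 + 2.12 = 149.1 MΩ.
R_{R_d..R_e} = 36.1 + 2.12 = 38.22 MΩ.
V = V_supply · R/ΣR = 21.9 × 0.2563 = 5.613 V.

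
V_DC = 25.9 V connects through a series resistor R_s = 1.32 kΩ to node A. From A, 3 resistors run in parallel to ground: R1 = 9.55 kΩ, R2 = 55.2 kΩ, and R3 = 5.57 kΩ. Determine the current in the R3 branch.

Equivalent of the parallel group: R_p = 3.307 kΩ.
V_A = 25.9 × 3.307/4.627 = 18.51 V.
I(R3) = V_A / R3 = 18.51/5.57 = 3.323 mA.

I ≈ 3.32 mA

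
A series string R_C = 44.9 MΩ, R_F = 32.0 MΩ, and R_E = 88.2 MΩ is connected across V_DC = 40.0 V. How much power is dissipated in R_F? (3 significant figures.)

P ≈ 1.88 µW

ΣR = 165.1 MΩ → I = 40.0/165.1 = 0.2423 µA.
P = I²R = 0.05870 × 32.0 = 1.878 µW.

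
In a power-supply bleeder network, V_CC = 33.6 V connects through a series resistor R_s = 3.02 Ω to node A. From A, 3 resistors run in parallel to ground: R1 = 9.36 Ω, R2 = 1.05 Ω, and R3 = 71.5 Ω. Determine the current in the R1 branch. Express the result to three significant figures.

Equivalent of the parallel group: R_p = 0.9318 Ω.
V_A = 33.6 × 0.9318/3.952 = 7.923 V.
I(R1) = V_A / R1 = 7.923/9.36 = 0.8464 A.

I ≈ 0.846 A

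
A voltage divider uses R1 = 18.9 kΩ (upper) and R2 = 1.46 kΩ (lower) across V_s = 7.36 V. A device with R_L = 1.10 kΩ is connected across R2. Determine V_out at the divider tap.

R2 ‖ R_L = (1.46 × 1.10)/(1.46 + 1.10) = 0.6273 kΩ.
Voltage divider with the loaded lower leg: V_out = 7.36 × 0.6273/(18.9 + 0.6273) = 7.36 × 0.03213 = 0.2365 V.
(Unloaded it would be 0.528 V; the load pulls it down.)

V_out ≈ 0.236 V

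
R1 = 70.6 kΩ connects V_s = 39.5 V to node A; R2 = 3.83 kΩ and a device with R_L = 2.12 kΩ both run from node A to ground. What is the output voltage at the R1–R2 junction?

R2 ‖ R_L = (3.83 × 2.12)/(3.83 + 2.12) = 1.365 kΩ.
Voltage divider with the loaded lower leg: V_out = 39.5 × 1.365/(70.6 + 1.365) = 39.5 × 0.01896 = 0.7490 V.
(Unloaded it would be 2.03 V; the load pulls it down.)

V_out ≈ 0.749 V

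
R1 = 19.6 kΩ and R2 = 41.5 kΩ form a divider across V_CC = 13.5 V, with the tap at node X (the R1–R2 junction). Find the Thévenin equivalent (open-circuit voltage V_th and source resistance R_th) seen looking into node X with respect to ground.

V_th ≈ 9.17 V, R_th ≈ 13.3 kΩ

With X open, the divider is unloaded: V_th = 13.5 × 41.5/61.10 = 9.169 V.
Zeroing V_CC shorts the top of R1 to ground, so R_th = R1 ‖ R2 = 13.31 kΩ.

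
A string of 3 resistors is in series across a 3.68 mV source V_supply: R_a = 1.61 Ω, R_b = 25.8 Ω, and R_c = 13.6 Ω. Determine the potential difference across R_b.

V ≈ 2.32 mV

ΣR = 1.61 + 25.8 + 13.6 = 41.01 Ω.
Voltage divider: V = V_supply · (25.80 / 41.01) = 3.68 × 0.6291 = 2.315 mV.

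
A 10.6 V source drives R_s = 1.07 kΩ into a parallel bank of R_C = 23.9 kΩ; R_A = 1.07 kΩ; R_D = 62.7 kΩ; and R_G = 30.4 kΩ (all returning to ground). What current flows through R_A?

I ≈ 4.72 mA

Equivalent of the parallel group: R_p = 0.9754 kΩ.
V_A = 10.6 × 0.9754/2.045 = 5.055 V.
I(R_A) = V_A / R_A = 5.055/1.07 = 4.724 mA.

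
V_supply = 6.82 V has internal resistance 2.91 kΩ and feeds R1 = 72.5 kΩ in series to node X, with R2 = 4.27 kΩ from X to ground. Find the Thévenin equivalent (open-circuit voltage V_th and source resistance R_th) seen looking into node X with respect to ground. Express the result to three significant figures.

R1' = 2.91 + 72.5 = 75.41 kΩ (source resistance + R1).
With X open, the divider is unloaded: V_th = 6.82 × 4.27/79.68 = 0.3655 V.
With V_supply suppressed (replaced by a short), R_th = R1' ‖ R2 = (75.41 × 4.27)/(75.41 + 4.27) = 4.041 kΩ.

V_th ≈ 0.365 V, R_th ≈ 4.04 kΩ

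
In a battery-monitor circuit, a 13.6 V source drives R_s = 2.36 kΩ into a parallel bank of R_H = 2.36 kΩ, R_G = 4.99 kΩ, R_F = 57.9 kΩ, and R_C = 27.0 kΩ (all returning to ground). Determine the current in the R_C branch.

Combine the parallel branches: R_p = (1/2.36 + 1/4.99 + 1/57.9 + 1/27.0)⁻¹ = 1.474 kΩ.
Node voltage V_A = V_s · R_p/(R_s + R_p) = 13.6 × 0.3845 = 5.229 V.
I(R_C) = V_A / R_C = 5.229/27.0 = 0.1936 mA.
(Equivalently: I_total = 3.547 mA, then current-divider fraction G_k/ΣG = 0.05459.)

I ≈ 0.194 mA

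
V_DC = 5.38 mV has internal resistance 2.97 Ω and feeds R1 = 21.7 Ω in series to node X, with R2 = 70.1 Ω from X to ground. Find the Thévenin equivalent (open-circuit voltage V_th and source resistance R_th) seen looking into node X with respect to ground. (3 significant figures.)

R1' = 2.97 + 21.7 = 24.67 Ω (source resistance + R1).
With X open, the divider is unloaded: V_th = 5.38 × 70.1/94.77 = 3.980 mV.
Zeroing V_DC shorts the top of R1' to ground, so R_th = R1' ‖ R2 = 18.25 Ω.

V_th ≈ 3.98 mV, R_th ≈ 18.2 Ω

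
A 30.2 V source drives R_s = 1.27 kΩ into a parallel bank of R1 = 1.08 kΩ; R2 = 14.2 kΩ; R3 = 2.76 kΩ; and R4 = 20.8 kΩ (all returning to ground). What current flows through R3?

I ≈ 3.93 mA

Parallel bank: R_p = 1/(1/1.08 + 1/14.2 + 1/2.76 + 1/20.8) = 0.7109 kΩ.
Node voltage V_A = V_in · R_p/(R_s + R_p) = 30.2 × 0.3589 = 10.84 V.
Branch current I = V_A/R3 = 10.84/2.76 = 3.927 mA.
(Equivalently: I_total = 15.25 mA, then current-divider fraction G_k/ΣG = 0.2576.)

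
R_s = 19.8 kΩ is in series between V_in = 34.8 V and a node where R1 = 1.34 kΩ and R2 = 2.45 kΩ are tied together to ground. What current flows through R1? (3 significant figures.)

Parallel bank: R_p = 1/(1/1.34 + 1/2.45) = 0.8662 kΩ.
V_A = 34.8 × 0.8662/20.67 = 1.459 V.
Branch current I = V_A/R1 = 1.459/1.34 = 1.089 mA.

I ≈ 1.09 mA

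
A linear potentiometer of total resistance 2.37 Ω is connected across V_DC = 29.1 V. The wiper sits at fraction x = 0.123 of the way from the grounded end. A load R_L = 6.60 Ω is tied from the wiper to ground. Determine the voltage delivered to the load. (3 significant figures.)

V_out ≈ 3.45 V

Lower segment x·R_p = 0.2915 Ω; upper segment (1−x)·R_p = 2.078 Ω.
R_L loads the lower segment: effective lower R = 0.2792 Ω.
Then V_out = V_DC · 0.2792/(2.078 + 0.2792) = 3.446 V.
(Unloaded: V_out = x·V_DC = 3.58 V.)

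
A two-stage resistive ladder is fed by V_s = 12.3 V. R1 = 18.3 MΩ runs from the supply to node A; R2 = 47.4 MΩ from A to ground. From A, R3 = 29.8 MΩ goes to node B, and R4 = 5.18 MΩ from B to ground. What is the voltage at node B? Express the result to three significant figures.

V_B ≈ 0.954 V

The second stage (R3 + R4 = 34.98 MΩ) loads node A in parallel with R2.
Effective lower resistance at A: R2 ‖ 34.98 = 20.13 MΩ.
V_A = 12.3 × 20.13/(18.3 + 20.13) = 6.442 V.
Stage 2 is unloaded, so V_B = V_A · R4/(R3+R4) = 6.442 × 5.18/34.98 = 0.9540 V.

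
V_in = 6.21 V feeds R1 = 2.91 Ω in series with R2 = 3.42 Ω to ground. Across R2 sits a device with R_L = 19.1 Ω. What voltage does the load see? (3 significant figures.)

V_out ≈ 3.10 V

The load sits in parallel with R2, giving an effective lower resistance R2' = R2·R_L/(R2+R_L) = 2.901 Ω.
Voltage divider with the loaded lower leg: V_out = 6.21 × 2.901/(2.91 + 2.901) = 6.21 × 0.4992 = 3.100 V.
(Unloaded it would be 3.36 V; the load pulls it down.)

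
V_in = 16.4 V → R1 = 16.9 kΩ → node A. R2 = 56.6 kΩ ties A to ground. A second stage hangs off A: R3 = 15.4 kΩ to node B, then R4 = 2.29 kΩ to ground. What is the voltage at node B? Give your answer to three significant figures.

Looking into the second stage from A: R3 + R4 = 17.69 kΩ appears in parallel with R2.
R2 ‖ (R3+R4) = 13.48 kΩ.
V_A = 16.4 × 13.48/(16.9 + 13.48) = 7.276 V.
V_B = V_A × 0.1295 = 0.9419 V.

V_B ≈ 0.942 V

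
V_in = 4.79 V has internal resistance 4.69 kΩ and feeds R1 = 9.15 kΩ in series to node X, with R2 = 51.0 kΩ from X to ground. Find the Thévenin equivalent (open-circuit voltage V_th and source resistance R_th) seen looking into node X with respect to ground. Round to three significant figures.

R1' = 4.69 + 9.15 = 13.84 kΩ (source resistance + R1).
V_th is the unloaded tap voltage: V_in · R2/(R1'+R2) = 4.79 × 0.7866 = 3.768 V.
With V_in suppressed (replaced by a short), R_th = R1' ‖ R2 = (13.84 × 51.0)/(13.84 + 51.0) = 10.89 kΩ.

V_th ≈ 3.77 V, R_th ≈ 10.9 kΩ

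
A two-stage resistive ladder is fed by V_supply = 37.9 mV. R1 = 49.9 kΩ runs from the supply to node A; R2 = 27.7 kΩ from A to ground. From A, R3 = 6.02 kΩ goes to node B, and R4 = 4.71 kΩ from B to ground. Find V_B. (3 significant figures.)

V_B ≈ 2.23 mV

Node A sees R2 in parallel with the series input of stage 2, R3 + R4 = 10.73 kΩ.
Effective lower resistance at A: R2 ‖ 10.73 = 7.734 kΩ.
So V_A = 37.9 × 0.1342 = 5.086 mV.
Stage 2 is unloaded, so V_B = V_A · R4/(R3+R4) = 5.086 × 4.71/10.73 = 2.232 mV.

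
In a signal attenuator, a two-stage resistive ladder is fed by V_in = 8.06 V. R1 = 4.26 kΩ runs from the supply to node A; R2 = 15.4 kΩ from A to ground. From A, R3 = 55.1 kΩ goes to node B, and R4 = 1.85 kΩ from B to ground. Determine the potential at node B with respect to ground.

V_B ≈ 0.194 V

Node A sees R2 in parallel with the series input of stage 2, R3 + R4 = 56.95 kΩ.
Effective lower resistance at A: R2 ‖ 56.95 = 12.12 kΩ.
First divider: V_A = V_in · 12.12/(4.26 + 12.12) = 5.964 V.
Then the unloaded second divider: V_B = V_A × R4/(R3+R4) = 5.964 × 0.03248 = 0.1937 V.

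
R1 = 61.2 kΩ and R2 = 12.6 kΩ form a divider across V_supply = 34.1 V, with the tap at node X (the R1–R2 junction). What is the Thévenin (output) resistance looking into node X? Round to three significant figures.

R_th ≈ 10.4 kΩ

Zeroing V_supply shorts the top of R1 to ground, so R_th = R1 ‖ R2 = 10.45 kΩ.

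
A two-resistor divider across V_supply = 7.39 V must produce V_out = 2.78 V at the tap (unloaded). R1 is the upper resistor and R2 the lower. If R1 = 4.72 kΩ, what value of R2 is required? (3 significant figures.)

The divider ratio is R2/(R1+R2) = 2.78/7.39 = 0.3762.
Rearranging, R2 = R1·k/(1−k) = 4.72 × 0.6030 = 2.846 kΩ.

R2 ≈ 2.85 kΩ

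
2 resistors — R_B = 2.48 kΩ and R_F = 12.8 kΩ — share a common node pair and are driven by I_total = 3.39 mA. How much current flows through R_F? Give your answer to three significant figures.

I ≈ 0.550 mA

With just two branches, the current splits inversely with resistance.
So I = 3.39 × 2.48/15.28 = 0.5502 mA.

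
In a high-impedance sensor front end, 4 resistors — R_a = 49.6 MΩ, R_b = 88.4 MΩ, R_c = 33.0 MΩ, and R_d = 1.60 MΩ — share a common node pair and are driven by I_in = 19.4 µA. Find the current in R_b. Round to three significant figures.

I ≈ 0.320 µA

Total conductance ΣG = 1/49.6 + 1/88.4 + 1/33.0 + 1/1.60 = 0.6868 (units of 1/MΩ).
By the current-divider rule, I = I_in · G_k/ΣG = 19.4 × 0.01647 = 0.3195 µA.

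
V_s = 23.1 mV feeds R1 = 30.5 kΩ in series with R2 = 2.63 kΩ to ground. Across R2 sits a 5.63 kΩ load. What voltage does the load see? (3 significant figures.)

R2 ‖ R_L = (2.63 × 5.63)/(2.63 + 5.63) = 1.793 kΩ.
Now apply the divider: V_out = 23.1 × 0.05551 = 1.282 mV.
(Unloaded it would be 1.83 mV; the load pulls it down.)

V_out ≈ 1.28 mV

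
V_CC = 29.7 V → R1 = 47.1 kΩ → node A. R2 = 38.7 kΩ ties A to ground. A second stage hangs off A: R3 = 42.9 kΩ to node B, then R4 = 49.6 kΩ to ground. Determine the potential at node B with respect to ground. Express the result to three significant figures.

V_B ≈ 5.84 V

The second stage (R3 + R4 = 92.50 kΩ) loads node A in parallel with R2.
Effective lower resistance at A: R2 ‖ 92.50 = 27.28 kΩ.
V_A = 29.7 × 27.28/(47.1 + 27.28) = 10.89 V.
V_B = V_A × 0.5362 = 5.842 V.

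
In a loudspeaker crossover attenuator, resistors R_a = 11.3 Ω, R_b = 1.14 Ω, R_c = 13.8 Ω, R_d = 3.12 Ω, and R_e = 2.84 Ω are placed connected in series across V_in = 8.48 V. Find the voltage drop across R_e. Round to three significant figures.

ΣR = 11.3 + 1.14 + 13.8 + 3.12 + 2.84 = 32.20 Ω.
V = V_in · R/ΣR = 8.48 × 0.08820 = 0.7479 V.

V ≈ 0.748 V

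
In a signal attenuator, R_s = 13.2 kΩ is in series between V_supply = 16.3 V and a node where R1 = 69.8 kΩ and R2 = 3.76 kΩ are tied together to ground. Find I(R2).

Parallel bank: R_p = 1/(1/69.8 + 1/3.76) = 3.568 kΩ.
V_A = 16.3 × 3.568/16.77 = 3.468 V.
Branch current I = V_A/R2 = 3.468/3.76 = 0.9224 mA.
(Equivalently: I_total = 0.9721 mA, then current-divider fraction G_k/ΣG = 0.9489.)

I ≈ 0.922 mA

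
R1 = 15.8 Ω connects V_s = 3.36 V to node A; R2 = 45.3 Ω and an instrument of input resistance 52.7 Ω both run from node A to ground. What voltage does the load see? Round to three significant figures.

V_out ≈ 2.04 V

R2 ‖ R_L = (45.3 × 52.7)/(45.3 + 52.7) = 24.36 Ω.
Then V_out = V_s · R2'/(R1 + R2') = 3.36 × 24.36/40.16 = 2.038 V.
(Unloaded it would be 2.49 V; the load pulls it down.)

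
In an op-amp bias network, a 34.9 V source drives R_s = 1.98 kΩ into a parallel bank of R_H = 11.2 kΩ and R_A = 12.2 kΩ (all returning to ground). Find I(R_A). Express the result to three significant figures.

Combine the parallel branches: R_p = (1/11.2 + 1/12.2)⁻¹ = 5.839 kΩ.
V_A by voltage divider: V_A = 34.9 × 5.839/(1.98 + 5.839) = 26.06 V.
Branch current I = V_A/R_A = 26.06/12.2 = 2.136 mA.
(Check via current divider: I_total = 4.463 mA; share G_k/ΣG = 0.4786 → same result.)

I ≈ 2.14 mA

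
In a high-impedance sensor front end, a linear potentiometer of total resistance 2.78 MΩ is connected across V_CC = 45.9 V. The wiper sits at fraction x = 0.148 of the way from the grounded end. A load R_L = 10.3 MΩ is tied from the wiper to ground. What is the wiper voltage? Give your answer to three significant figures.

Split the track: R_lower = x·R_p = 0.4114 MΩ, R_upper = (1−x)·R_p = 2.369 MΩ.
Lower segment in parallel with the load: 0.4114 ‖ 10.3 = 0.3956 MΩ.
V_out = 45.9 × 0.3956/(2.369 + 0.3956) = 6.570 V.

V_out ≈ 6.57 V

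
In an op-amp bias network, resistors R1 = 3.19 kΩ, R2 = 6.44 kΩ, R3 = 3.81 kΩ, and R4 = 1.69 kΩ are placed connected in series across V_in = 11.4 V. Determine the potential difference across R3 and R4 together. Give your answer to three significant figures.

V ≈ 4.14 V

Total series resistance ΣR = 3.19 + 6.44 + 3.81 + 1.69 = 15.13 kΩ.
R_{R3..R4} = 3.81 + 1.69 = 5.500 kΩ.
Voltage divider: V = V_in · (5.500 / 15.13) = 11.4 × 0.3635 = 4.144 V.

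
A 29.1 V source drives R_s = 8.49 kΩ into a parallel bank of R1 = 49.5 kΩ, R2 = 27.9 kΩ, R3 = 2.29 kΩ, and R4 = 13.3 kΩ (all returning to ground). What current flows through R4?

Equivalent of the parallel group: R_p = 1.761 kΩ.
V_A = 29.1 × 1.761/10.25 = 4.999 V.
Branch current I = V_A/R4 = 4.999/13.3 = 0.3758 mA.
(Check via current divider: I_total = 2.839 mA; share G_k/ΣG = 0.1324 → same result.)

I ≈ 0.376 mA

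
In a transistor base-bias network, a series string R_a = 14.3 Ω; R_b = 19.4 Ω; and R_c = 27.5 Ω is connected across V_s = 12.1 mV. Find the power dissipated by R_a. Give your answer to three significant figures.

P ≈ 0.559 µW

Series current I = V_s/ΣR = 12.1/61.20 = 0.1977 mA.
P = I²R = 0.03909 × 14.3 = 0.5590 µW.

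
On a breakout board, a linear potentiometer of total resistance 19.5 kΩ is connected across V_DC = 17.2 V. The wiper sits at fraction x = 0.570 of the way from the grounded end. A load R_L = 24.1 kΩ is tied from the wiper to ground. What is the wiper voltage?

V_out ≈ 8.18 V

Lower segment x·R_p = 11.11 kΩ; upper segment (1−x)·R_p = 8.385 kΩ.
(x·R_p) ‖ R_L = 7.607 kΩ.
Then V_out = V_DC · 7.607/(8.385 + 7.607) = 8.181 V.
(Unloaded: V_out = x·V_DC = 9.80 V.)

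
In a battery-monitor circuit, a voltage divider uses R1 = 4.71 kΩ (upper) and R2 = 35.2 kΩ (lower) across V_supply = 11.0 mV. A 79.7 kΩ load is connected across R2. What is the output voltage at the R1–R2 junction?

V_out ≈ 9.22 mV

R2 ‖ R_L = (35.2 × 79.7)/(35.2 + 79.7) = 24.42 kΩ.
Voltage divider with the loaded lower leg: V_out = 11.0 × 24.42/(4.71 + 24.42) = 11.0 × 0.8383 = 9.221 mV.
(Unloaded it would be 9.70 mV; the load pulls it down.)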